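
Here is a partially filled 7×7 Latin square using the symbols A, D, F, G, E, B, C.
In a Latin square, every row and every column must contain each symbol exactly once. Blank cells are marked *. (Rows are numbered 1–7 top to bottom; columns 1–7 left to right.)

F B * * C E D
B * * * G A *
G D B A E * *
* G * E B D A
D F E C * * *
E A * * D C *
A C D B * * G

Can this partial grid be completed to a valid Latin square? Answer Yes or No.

No

Row 1, column 4: row 1 has {D, F, E, B, C} and column 4 has {A, E, B, C}, so it must be G.
Row 1, column 3: row 1 has {D, F, G, E, B, C} and column 3 has {D, E, B}, so it must be A.
Row 2, column 2: row 2 has {A, G, B} and column 2 has {A, D, F, G, B, C}, so it must be E.
Row 3, column 6: row 3 has {A, D, G, E, B} and column 6 has {A, D, E, C}, so it must be F.
Now row 7, column 6: row 7 together with column 6 already contain {A, D, F, G, E, B, C} — every symbol — so nothing can go there. The grid has no valid completion.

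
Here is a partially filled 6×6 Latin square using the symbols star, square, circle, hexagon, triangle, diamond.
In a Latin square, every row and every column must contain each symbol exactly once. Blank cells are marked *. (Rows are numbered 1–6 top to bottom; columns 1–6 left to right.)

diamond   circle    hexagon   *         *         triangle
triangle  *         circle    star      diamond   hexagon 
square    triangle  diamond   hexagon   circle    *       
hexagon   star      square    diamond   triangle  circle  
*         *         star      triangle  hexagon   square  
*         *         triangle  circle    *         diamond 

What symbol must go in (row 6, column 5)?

square

Row 1, column 4: row 1 has {circle, hexagon, triangle, diamond} and column 4 has {star, circle, hexagon, triangle, diamond}, leaving only square.
Row 1, column 5: row 1 has {square, circle, hexagon, triangle, diamond} and column 5 has {circle, hexagon, triangle, diamond}, leaving only star.
Row 6 already has {circle, triangle, diamond} and column 5 already has {star, circle, hexagon, triangle, diamond}, so row 6, column 5 must be square.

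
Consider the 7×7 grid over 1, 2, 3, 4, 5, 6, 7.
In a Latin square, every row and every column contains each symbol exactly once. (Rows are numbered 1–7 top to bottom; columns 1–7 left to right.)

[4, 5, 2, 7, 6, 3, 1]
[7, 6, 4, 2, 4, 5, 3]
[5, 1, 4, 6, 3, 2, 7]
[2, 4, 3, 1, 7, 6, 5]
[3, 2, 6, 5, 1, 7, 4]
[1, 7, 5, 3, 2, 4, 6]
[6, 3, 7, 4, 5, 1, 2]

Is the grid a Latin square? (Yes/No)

Column 3 contains 4 twice (at rows 2 and 3), so it is not a permutation.

No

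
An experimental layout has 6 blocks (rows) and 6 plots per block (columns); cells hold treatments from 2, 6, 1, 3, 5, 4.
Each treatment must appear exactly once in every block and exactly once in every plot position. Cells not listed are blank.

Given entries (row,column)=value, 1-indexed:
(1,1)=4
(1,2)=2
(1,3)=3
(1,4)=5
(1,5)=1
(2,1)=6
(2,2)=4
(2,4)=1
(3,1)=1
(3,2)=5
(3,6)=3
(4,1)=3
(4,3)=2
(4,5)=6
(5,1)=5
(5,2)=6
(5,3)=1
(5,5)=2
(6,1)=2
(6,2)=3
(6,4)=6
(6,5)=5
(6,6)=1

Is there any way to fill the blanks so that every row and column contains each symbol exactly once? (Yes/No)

Yes

No block or plot among the givens repeats a symbol, and propagating forced cells runs into no contradiction.
One valid completion exists (for instance, 4 2 3 5 1 6 / 6 4 5 1 3 2 / 1 5 6 2 4 3 / 3 1 2 4 6 5 / 5 6 1 3 2 4 / 2 3 4 6 5 1).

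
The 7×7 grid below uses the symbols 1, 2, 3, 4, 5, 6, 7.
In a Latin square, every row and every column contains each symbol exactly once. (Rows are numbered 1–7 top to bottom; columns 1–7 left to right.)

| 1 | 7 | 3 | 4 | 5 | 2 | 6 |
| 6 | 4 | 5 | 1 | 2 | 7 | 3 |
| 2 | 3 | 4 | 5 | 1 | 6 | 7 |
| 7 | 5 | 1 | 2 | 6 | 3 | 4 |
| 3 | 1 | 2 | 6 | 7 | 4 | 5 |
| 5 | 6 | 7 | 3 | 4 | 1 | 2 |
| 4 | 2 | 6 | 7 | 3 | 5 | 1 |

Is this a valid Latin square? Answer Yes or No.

Yes

Each row is a permutation of the 7 symbols, and so is each column.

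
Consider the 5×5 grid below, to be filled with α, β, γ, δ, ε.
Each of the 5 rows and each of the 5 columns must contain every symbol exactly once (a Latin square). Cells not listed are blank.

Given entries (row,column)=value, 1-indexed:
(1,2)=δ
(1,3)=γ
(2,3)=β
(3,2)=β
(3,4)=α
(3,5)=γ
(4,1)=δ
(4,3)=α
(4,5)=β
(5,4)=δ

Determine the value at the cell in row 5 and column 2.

γ

Row 3, column 1: row 3 has {α, β, γ} and column 1 has {δ}, leaving only ε.
Row 3, column 3: row 3 has {α, β, γ, ε} and column 3 has {α, β, γ}, leaving only δ.
Row 5, column 3: row 5 has {δ} and column 3 has {α, β, γ, δ}, leaving only ε.
Row 5, column 5: row 5 has {δ, ε} and column 5 has {β, γ}, leaving only α.
Row 5 already has {α, δ, ε} and column 2 already has {β, δ}, so row 5, column 2 must be γ.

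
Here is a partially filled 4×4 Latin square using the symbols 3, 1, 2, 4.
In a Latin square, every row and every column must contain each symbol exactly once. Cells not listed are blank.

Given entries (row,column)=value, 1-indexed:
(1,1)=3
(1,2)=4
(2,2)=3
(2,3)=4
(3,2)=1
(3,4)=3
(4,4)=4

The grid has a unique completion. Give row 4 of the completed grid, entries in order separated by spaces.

1 2 3 4

Row 4, column 2: row 4 has {4} and column 2 has {3, 1, 4}, leaving only 2.
Row 4, column 1: row 4 has {2, 4} and column 1 has {3}, leaving only 1.
Row 4, column 3: row 4 has {1, 2, 4} and column 3 has {4}, leaving only 3.
So row 4 reads: 1 2 3 4.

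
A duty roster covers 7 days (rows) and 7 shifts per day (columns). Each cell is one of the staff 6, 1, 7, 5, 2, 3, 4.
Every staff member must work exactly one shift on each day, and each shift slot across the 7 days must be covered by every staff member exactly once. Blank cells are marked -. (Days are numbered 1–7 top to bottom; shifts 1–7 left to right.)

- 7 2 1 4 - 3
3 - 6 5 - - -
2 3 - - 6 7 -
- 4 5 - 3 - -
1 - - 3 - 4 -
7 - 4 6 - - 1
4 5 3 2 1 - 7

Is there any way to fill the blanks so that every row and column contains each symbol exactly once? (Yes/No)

No

Day 3, shift 3: day 3 has {6, 7, 2, 3} and shift 3 has {6, 5, 2, 3, 4}, so it must be 1.
Day 3, shift 4: day 3 has {6, 1, 7, 2, 3} and shift 4 has {6, 1, 5, 2, 3}, so it must be 4.
Day 3, shift 7: day 3 has {6, 1, 7, 2, 3, 4} and shift 7 has {1, 7, 3}, so it must be 5.
Day 4, shift 1: day 4 has {5, 3, 4} and shift 1 has {1, 7, 2, 3, 4}, so it must be 6.
Day 1, shift 1: day 1 has {1, 7, 2, 3, 4} and shift 1 has {6, 1, 7, 2, 3, 4}, so it must be 5.
Day 1, shift 6: day 1 has {1, 7, 5, 2, 3, 4} and shift 6 has {7, 4}, so it must be 6.
Now day 7, shift 6: day 7 together with shift 6 already contain {6, 1, 7, 5, 2, 3, 4} — every symbol — so nothing can go there. The grid has no valid completion.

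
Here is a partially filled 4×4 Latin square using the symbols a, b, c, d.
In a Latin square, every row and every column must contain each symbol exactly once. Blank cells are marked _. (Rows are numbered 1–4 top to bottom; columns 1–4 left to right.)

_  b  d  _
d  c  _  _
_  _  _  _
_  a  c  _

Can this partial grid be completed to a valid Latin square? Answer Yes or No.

No row or column among the givens repeats a symbol, and propagating forced cells runs into no contradiction.
One valid completion exists (for instance, a b d c / d c b a / c d a b / b a c d).

Yes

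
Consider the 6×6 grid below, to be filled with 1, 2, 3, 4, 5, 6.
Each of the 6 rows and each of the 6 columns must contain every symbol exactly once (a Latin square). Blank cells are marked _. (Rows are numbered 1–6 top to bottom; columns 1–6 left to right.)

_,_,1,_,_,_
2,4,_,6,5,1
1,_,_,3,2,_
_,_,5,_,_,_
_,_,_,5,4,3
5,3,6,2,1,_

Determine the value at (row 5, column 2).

1

Row 1, column 4: row 1 has {1} and column 4 has {2, 3, 5, 6}, leaving only 4.
Row 2, column 3: row 2 has {1, 2, 4, 5, 6} and column 3 has {1, 5, 6}, leaving only 3.
Row 3, column 3: row 3 has {1, 2, 3} and column 3 has {1, 3, 5, 6}, leaving only 4.
Row 4, column 4: row 4 has {5} and column 4 has {2, 3, 4, 5, 6}, leaving only 1.
Row 5, column 1: row 5 has {3, 4, 5} and column 1 has {1, 2, 5}, leaving only 6.
Row 1, column 1: row 1 has {1, 4} and column 1 has {1, 2, 5, 6}, leaving only 3.
Row 1, column 5: row 1 has {1, 3, 4} and column 5 has {1, 2, 4, 5}, leaving only 6.
Row 4, column 1: row 4 has {1, 5} and column 1 has {1, 2, 3, 5, 6}, leaving only 4.
Row 4, column 5: row 4 has {1, 4, 5} and column 5 has {1, 2, 4, 5, 6}, leaving only 3.
Row 5, column 3: row 5 has {3, 4, 5, 6} and column 3 has {1, 3, 4, 5, 6}, leaving only 2.
Row 5 already has {2, 3, 4, 5, 6} and column 2 already has {3, 4}, so row 5, column 2 must be 1.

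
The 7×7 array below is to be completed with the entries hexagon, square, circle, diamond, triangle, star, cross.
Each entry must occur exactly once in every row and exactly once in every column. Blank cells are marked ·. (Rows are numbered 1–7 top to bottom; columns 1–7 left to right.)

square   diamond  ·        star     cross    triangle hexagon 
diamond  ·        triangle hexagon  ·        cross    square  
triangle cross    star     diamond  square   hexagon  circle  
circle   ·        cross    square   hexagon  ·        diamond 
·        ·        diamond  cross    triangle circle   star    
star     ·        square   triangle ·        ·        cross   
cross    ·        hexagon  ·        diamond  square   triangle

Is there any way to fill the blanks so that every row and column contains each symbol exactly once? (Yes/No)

Yes

No row or column among the givens repeats a symbol, and propagating forced cells runs into no contradiction.
One valid completion exists (for instance, square diamond circle star cross triangle hexagon / diamond circle triangle hexagon star cross square / triangle cross star diamond square hexagon circle / circle triangle cross square hexagon star diamond / hexagon square diamond cross triangle circle star / star hexagon square triangle circle diamond cross / cross star hexagon circle diamond square triangle).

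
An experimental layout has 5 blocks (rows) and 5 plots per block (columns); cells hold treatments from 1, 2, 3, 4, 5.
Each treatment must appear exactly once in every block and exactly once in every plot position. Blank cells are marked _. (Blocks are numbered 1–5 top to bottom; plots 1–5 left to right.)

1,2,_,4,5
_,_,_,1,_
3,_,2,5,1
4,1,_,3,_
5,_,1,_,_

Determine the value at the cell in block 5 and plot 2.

Block 1, plot 3: block 1 has {1, 2, 4, 5} and plot 3 has {1, 2}, leaving only 3.
Block 2, plot 1: block 2 has {1} and plot 1 has {1, 3, 4, 5}, leaving only 2.
Block 3, plot 2: block 3 has {1, 2, 3, 5} and plot 2 has {1, 2}, leaving only 4.
Block 5 already has {1, 5} and plot 2 already has {1, 2, 4}, so block 5, plot 2 must be 3.

3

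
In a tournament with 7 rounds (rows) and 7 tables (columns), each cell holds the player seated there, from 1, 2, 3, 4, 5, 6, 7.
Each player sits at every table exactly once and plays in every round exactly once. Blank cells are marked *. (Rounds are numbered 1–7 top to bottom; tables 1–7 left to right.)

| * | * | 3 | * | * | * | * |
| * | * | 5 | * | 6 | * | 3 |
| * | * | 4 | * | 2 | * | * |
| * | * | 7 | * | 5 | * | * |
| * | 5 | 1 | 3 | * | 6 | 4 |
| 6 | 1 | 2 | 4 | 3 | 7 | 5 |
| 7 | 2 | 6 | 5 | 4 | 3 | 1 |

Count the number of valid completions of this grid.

Round 1, table 1: eliminating its round and table leaves {1, 2, 4, 5}.
Round 1, table 2: eliminating its round and table leaves {4, 6, 7}.
Round 1, table 4: eliminating its round and table leaves {1, 2, 6, 7}.
Round 1, table 5: eliminating its round and table leaves {1, 7}.
Round 1, table 6: eliminating its round and table leaves {1, 2, 4, 5}.
Round 1, table 7: eliminating its round and table leaves {2, 6, 7}.
Round 2, table 1: eliminating its round and table leaves {1, 2, 4}.
Round 2, table 2: eliminating its round and table leaves {4, 7}.
Round 2, table 4: eliminating its round and table leaves {1, 2, 7}.
Round 2, table 6: eliminating its round and table leaves {1, 2, 4}.
Round 3, table 1: eliminating its round and table leaves {1, 3, 5}.
Round 3, table 2: eliminating its round and table leaves {3, 6, 7}.
Round 3, table 4: eliminating its round and table leaves {1, 6, 7}.
Round 3, table 6: eliminating its round and table leaves {1, 5}.
Round 3, table 7: eliminating its round and table leaves {6, 7}.
Round 4, table 1: eliminating its round and table leaves {1, 2, 3, 4}.
Round 4, table 2: eliminating its round and table leaves {3, 4, 6}.
Round 4, table 4: eliminating its round and table leaves {1, 2, 6}.
Round 4, table 6: eliminating its round and table leaves {1, 2, 4}.
Round 4, table 7: eliminating its round and table leaves {2, 6}.
Round 5, table 1: eliminating its round and table leaves {2}.
Round 5, table 5: eliminating its round and table leaves {7}.
Enumerating the assignments across these blanks that avoid any round or table repeat gives 12 completions.

12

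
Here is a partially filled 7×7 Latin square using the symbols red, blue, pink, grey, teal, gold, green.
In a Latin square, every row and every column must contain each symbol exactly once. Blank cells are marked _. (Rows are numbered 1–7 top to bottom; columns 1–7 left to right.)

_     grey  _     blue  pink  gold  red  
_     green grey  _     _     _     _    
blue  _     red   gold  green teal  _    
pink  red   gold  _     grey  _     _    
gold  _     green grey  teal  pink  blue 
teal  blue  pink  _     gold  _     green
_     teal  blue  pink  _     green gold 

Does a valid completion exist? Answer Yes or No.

Row 5, column 2: row 5 together with column 2 already contain {red, blue, pink, grey, teal, gold, green} — every symbol — so nothing can go there. The grid has no valid completion.

No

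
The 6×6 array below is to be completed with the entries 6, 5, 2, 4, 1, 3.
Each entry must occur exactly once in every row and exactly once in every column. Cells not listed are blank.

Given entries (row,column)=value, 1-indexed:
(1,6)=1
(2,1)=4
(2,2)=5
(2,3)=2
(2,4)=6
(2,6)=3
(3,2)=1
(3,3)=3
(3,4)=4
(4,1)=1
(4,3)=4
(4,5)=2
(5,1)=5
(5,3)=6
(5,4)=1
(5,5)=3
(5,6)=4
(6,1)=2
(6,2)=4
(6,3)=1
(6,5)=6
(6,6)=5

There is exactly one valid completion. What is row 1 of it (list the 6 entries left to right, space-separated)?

Row 1, column 3: row 1 has {1} and column 3 has {6, 2, 4, 1, 3}, leaving only 5.
Row 1, column 5: row 1 has {5, 1} and column 5 has {6, 2, 3}, leaving only 4.
Row 2, column 5: row 2 has {6, 5, 2, 4, 3} and column 5 has {6, 2, 4, 3}, leaving only 1.
Row 3, column 1: row 3 has {4, 1, 3} and column 1 has {5, 2, 4, 1}, leaving only 6.
Row 1, column 1: row 1 has {5, 4, 1} and column 1 has {6, 5, 2, 4, 1}, leaving only 3.
Row 1, column 4: row 1 has {5, 4, 1, 3} and column 4 has {6, 4, 1}, leaving only 2.
Row 1, column 2: row 1 has {5, 2, 4, 1, 3} and column 2 has {5, 4, 1}, leaving only 6.
So row 1 reads: 3 6 5 2 4 1.

3 6 5 2 4 1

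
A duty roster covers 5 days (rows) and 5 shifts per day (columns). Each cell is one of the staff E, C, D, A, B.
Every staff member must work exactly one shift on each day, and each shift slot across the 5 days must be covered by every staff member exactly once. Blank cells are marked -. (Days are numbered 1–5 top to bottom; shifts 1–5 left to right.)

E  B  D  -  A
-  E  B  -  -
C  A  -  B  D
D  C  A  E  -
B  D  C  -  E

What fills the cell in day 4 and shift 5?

B

Day 4 already has {E, C, D, A} and shift 5 already has {E, D, A}, so day 4, shift 5 must be B.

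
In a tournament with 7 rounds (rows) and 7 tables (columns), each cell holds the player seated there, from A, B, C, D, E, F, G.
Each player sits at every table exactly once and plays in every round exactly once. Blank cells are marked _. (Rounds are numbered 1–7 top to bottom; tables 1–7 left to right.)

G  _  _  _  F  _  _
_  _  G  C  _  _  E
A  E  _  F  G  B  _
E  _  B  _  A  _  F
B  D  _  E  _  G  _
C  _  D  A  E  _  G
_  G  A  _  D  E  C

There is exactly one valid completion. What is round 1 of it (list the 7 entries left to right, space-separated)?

Round 2, table 5: round 2 has {C, E, G} and table 5 has {A, D, E, F, G}, leaving only B.
Round 3, table 3: round 3 has {A, B, E, F, G} and table 3 has {A, B, D, G}, leaving only C.
Round 1, table 3: round 1 has {F, G} and table 3 has {A, B, C, D, G}, leaving only E.
Round 3, table 7: round 3 has {A, B, C, E, F, G} and table 7 has {C, E, F, G}, leaving only D.
Round 4, table 2: round 4 has {A, B, E, F} and table 2 has {D, E, G}, leaving only C.
Round 4, table 6: round 4 has {A, B, C, E, F} and table 6 has {B, E, G}, leaving only D.
Round 4, table 4: round 4 has {A, B, C, D, E, F} and table 4 has {A, C, E, F}, leaving only G.
Round 5, table 3: round 5 has {B, D, E, G} and table 3 has {A, B, C, D, E, G}, leaving only F.
Round 5, table 5: round 5 has {B, D, E, F, G} and table 5 has {A, B, D, E, F, G}, leaving only C.
Round 5, table 7: round 5 has {B, C, D, E, F, G} and table 7 has {C, D, E, F, G}, leaving only A.
Round 1, table 7: round 1 has {E, F, G} and table 7 has {A, C, D, E, F, G}, leaving only B.
Round 1, table 2: round 1 has {B, E, F, G} and table 2 has {C, D, E, G}, leaving only A.
Round 1, table 4: round 1 has {A, B, E, F, G} and table 4 has {A, C, E, F, G}, leaving only D.
Round 1, table 6: round 1 has {A, B, D, E, F, G} and table 6 has {B, D, E, G}, leaving only C.
So round 1 reads: G A E D F C B.

G A E D F C B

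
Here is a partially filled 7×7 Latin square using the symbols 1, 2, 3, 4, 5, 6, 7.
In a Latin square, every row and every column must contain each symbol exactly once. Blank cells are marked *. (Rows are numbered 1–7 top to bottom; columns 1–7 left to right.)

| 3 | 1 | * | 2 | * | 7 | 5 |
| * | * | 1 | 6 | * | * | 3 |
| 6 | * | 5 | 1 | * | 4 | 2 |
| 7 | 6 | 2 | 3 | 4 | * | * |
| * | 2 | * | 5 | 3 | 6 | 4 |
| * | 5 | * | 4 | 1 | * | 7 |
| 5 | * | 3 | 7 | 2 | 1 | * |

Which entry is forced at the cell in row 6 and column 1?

Row 6 already has {1, 4, 5, 7} and column 1 already has {3, 5, 6, 7}, so row 6, column 1 must be 2.

2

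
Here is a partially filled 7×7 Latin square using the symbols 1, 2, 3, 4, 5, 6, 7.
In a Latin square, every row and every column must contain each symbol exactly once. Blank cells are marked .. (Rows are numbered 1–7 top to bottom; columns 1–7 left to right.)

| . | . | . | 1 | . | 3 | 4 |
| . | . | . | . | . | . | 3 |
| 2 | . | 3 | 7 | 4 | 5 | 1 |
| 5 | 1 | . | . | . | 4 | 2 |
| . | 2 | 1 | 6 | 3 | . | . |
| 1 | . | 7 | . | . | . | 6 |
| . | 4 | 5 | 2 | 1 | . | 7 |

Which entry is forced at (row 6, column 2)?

3

Row 3, column 2: row 3 has {1, 2, 3, 4, 5, 7} and column 2 has {1, 2, 4}, leaving only 6.
Row 4, column 3: row 4 has {1, 2, 4, 5} and column 3 has {1, 3, 5, 7}, leaving only 6.
Row 1, column 3: row 1 has {1, 3, 4} and column 3 has {1, 3, 5, 6, 7}, leaving only 2.
Row 2, column 3: row 2 has {3} and column 3 has {1, 2, 3, 5, 6, 7}, leaving only 4.
Row 2, column 4: row 2 has {3, 4} and column 4 has {1, 2, 6, 7}, leaving only 5.
Row 2, column 2: row 2 has {3, 4, 5} and column 2 has {1, 2, 4, 6}, leaving only 7.
Row 1, column 2: row 1 has {1, 2, 3, 4} and column 2 has {1, 2, 4, 6, 7}, leaving only 5.
Row 6 already has {1, 6, 7} and column 2 already has {1, 2, 4, 5, 6, 7}, so row 6, column 2 must be 3.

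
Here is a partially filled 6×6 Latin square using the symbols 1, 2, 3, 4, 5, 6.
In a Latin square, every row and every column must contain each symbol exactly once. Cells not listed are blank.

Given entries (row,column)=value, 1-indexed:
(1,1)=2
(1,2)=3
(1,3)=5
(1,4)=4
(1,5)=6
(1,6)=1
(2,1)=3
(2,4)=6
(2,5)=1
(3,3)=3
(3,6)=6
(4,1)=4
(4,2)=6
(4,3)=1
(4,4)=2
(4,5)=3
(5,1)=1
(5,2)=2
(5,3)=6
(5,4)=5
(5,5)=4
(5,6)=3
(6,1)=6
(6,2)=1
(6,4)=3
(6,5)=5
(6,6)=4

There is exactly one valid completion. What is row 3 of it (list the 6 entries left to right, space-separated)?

Row 3, column 1: row 3 has {3, 6} and column 1 has {1, 2, 3, 4, 6}, leaving only 5.
Row 3, column 2: row 3 has {3, 5, 6} and column 2 has {1, 2, 3, 6}, leaving only 4.
Row 3, column 4: row 3 has {3, 4, 5, 6} and column 4 has {2, 3, 4, 5, 6}, leaving only 1.
Row 3, column 5: row 3 has {1, 3, 4, 5, 6} and column 5 has {1, 3, 4, 5, 6}, leaving only 2.
So row 3 reads: 5 4 3 1 2 6.

5 4 3 1 2 6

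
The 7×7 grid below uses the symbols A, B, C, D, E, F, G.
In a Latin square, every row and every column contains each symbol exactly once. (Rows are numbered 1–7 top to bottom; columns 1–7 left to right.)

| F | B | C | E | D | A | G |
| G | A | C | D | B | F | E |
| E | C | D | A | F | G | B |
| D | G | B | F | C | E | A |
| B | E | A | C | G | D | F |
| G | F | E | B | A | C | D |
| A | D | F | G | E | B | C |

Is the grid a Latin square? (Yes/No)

No

Every row is a permutation, but column 1 contains G twice (at rows 2 and 6).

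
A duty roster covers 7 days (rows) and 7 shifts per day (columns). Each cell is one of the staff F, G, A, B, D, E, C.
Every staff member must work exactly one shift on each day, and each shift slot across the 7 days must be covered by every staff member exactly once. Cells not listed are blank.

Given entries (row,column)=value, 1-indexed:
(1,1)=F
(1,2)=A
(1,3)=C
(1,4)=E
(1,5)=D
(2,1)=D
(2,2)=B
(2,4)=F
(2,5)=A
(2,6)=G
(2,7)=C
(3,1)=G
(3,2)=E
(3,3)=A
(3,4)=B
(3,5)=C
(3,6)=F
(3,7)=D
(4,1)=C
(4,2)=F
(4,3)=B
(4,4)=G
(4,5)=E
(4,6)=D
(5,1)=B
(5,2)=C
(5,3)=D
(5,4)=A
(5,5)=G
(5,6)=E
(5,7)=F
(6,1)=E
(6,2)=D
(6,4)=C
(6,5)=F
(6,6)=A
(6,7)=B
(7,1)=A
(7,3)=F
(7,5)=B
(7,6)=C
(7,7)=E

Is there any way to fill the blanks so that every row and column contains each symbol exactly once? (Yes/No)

Yes

No day or shift among the givens repeats a symbol, and propagating forced cells runs into no contradiction.
One valid completion exists (for instance, F A C E D B G / D B E F A G C / G E A B C F D / C F B G E D A / B C D A G E F / E D G C F A B / A G F D B C E).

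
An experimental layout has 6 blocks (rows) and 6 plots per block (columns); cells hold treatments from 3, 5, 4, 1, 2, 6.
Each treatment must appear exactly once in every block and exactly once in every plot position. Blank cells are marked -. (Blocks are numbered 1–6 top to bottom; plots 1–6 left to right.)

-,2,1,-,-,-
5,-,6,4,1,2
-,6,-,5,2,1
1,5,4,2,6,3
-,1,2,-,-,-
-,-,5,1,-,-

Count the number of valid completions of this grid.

Block 1, plot 1: eliminating its block and plot leaves {3, 4, 6}.
Block 1, plot 4: eliminating its block and plot leaves {3, 6}.
Block 1, plot 5: eliminating its block and plot leaves {3, 5, 4}.
Block 1, plot 6: eliminating its block and plot leaves {5, 4, 6}.
Block 2, plot 2: eliminating its block and plot leaves {3}.
Block 3, plot 1: eliminating its block and plot leaves {3, 4}.
Block 3, plot 3: eliminating its block and plot leaves {3}.
Block 5, plot 1: eliminating its block and plot leaves {3, 4, 6}.
Block 5, plot 4: eliminating its block and plot leaves {3, 6}.
Block 5, plot 5: eliminating its block and plot leaves {3, 5, 4}.
Block 5, plot 6: eliminating its block and plot leaves {5, 4, 6}.
Block 6, plot 1: eliminating its block and plot leaves {3, 4, 2, 6}.
Block 6, plot 2: eliminating its block and plot leaves {3, 4}.
Block 6, plot 5: eliminating its block and plot leaves {3, 4}.
Block 6, plot 6: eliminating its block and plot leaves {4, 6}.
Enumerating the assignments across these blanks that avoid any block or plot repeat gives 4 completions.

4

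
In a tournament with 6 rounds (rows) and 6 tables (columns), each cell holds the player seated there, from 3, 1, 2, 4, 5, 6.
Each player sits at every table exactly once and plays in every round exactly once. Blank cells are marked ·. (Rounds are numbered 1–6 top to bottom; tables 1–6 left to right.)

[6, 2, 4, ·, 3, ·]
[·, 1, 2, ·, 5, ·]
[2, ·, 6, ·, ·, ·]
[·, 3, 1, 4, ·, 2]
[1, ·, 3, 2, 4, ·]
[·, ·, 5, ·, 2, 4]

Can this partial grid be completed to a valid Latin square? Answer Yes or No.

No round or table among the givens repeats a symbol, and propagating forced cells runs into no contradiction.
One valid completion exists (for instance, 6 2 4 5 3 1 / 4 1 2 6 5 3 / 2 4 6 3 1 5 / 5 3 1 4 6 2 / 1 5 3 2 4 6 / 3 6 5 1 2 4).

Yes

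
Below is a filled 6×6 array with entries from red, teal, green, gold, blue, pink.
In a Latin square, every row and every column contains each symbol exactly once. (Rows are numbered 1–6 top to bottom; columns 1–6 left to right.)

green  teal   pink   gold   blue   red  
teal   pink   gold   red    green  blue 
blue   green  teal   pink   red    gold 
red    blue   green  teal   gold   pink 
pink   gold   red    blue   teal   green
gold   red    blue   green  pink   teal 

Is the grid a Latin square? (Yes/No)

Each row is a permutation of the 6 symbols, and so is each column.

Yes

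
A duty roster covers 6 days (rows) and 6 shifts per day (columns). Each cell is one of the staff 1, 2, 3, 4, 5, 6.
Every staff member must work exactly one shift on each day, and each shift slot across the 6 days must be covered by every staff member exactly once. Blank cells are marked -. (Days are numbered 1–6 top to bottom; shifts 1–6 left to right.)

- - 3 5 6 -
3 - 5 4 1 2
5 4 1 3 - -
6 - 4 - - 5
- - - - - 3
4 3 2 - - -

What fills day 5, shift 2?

Day 2, shift 2: day 2 has {1, 2, 3, 4, 5} and shift 2 has {3, 4}, leaving only 6.
Day 3, shift 5: day 3 has {1, 3, 4, 5} and shift 5 has {1, 6}, leaving only 2.
Day 3, shift 6: day 3 has {1, 2, 3, 4, 5} and shift 6 has {2, 3, 5}, leaving only 6.
Day 4, shift 5: day 4 has {4, 5, 6} and shift 5 has {1, 2, 6}, leaving only 3.
Day 5, shift 3: day 5 has {3} and shift 3 has {1, 2, 3, 4, 5}, leaving only 6.
Day 6, shift 5: day 6 has {2, 3, 4} and shift 5 has {1, 2, 3, 6}, leaving only 5.
Day 5, shift 5: day 5 has {3, 6} and shift 5 has {1, 2, 3, 5, 6}, leaving only 4.
Day 6, shift 6: day 6 has {2, 3, 4, 5} and shift 6 has {2, 3, 5, 6}, leaving only 1.
Day 1, shift 6: day 1 has {3, 5, 6} and shift 6 has {1, 2, 3, 5, 6}, leaving only 4.
Day 6, shift 4: day 6 has {1, 2, 3, 4, 5} and shift 4 has {3, 4, 5}, leaving only 6.
Day 5, shift 2 is narrowed to {1, 2, 5}.
If it were 1, then day 4, shift 2 would be left with no valid symbol.
If it were 2, then day 4, shift 2 would be left with no valid symbol.
So day 5, shift 2 must be 5.

5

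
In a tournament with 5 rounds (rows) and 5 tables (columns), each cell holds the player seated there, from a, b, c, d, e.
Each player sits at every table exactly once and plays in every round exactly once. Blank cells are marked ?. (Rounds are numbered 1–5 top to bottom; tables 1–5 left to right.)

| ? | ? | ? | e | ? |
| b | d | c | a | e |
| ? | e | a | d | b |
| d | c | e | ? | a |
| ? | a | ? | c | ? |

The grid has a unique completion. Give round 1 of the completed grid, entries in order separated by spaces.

Round 1, table 2: round 1 has {e} and table 2 has {a, c, d, e}, leaving only b.
Round 1, table 3: round 1 has {b, e} and table 3 has {a, c, e}, leaving only d.
Round 1, table 5: round 1 has {b, d, e} and table 5 has {a, b, e}, leaving only c.
Round 1, table 1: round 1 has {b, c, d, e} and table 1 has {b, d}, leaving only a.
So round 1 reads: a b d e c.

a b d e c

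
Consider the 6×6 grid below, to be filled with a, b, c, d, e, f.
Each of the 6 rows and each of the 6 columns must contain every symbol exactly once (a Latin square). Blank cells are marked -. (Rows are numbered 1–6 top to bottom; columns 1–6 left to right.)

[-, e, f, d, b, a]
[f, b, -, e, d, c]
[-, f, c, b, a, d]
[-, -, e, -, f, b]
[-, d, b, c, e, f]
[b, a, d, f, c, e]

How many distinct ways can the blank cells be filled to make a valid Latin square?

1

Row 1, column 1: eliminating its row and column leaves {c}.
Row 2, column 3: eliminating its row and column leaves {a}.
Row 3, column 1: eliminating its row and column leaves {e}.
Row 4, column 1: eliminating its row and column leaves {a, c, d}.
Row 4, column 2: eliminating its row and column leaves {c}.
Row 4, column 4: eliminating its row and column leaves {a}.
Row 5, column 1: eliminating its row and column leaves {a}.
Only one assignment across all blanks avoids any row or column repeat, giving 1 completion.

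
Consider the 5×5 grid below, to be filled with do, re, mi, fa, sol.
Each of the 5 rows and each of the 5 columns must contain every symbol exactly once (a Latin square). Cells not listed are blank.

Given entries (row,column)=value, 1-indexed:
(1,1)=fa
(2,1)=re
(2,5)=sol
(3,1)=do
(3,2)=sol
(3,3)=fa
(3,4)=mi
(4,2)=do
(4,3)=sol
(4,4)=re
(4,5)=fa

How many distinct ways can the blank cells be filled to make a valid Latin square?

Row 1, column 2: eliminating its row and column leaves {re, mi}.
Row 1, column 3: eliminating its row and column leaves {do, re, mi}.
Row 1, column 4: eliminating its row and column leaves {do, sol}.
Row 1, column 5: eliminating its row and column leaves {do, re, mi}.
Row 2, column 2: eliminating its row and column leaves {mi, fa}.
Row 2, column 3: eliminating its row and column leaves {do, mi}.
Row 2, column 4: eliminating its row and column leaves {do, fa}.
Row 3, column 5: eliminating its row and column leaves {re}.
Row 4, column 1: eliminating its row and column leaves {mi}.
Row 5, column 1: eliminating its row and column leaves {mi, sol}.
Row 5, column 2: eliminating its row and column leaves {re, mi, fa}.
Row 5, column 3: eliminating its row and column leaves {do, re, mi}.
Row 5, column 4: eliminating its row and column leaves {do, fa, sol}.
Row 5, column 5: eliminating its row and column leaves {do, re, mi}.
Enumerating the assignments across these blanks that avoid any row or column repeat gives 3 completions.

3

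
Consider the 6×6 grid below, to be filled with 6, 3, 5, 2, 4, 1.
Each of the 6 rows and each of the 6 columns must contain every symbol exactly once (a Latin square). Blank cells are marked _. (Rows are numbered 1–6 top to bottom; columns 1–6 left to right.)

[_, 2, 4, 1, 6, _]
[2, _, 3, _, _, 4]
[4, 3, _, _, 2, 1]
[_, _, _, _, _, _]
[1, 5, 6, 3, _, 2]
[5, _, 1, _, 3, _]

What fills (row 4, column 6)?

3

Row 1, column 1: row 1 has {6, 2, 4, 1} and column 1 has {5, 2, 4, 1}, leaving only 3.
Row 1, column 6: row 1 has {6, 3, 2, 4, 1} and column 6 has {2, 4, 1}, leaving only 5.
Row 3, column 3: row 3 has {3, 2, 4, 1} and column 3 has {6, 3, 4, 1}, leaving only 5.
Row 3, column 4: row 3 has {3, 5, 2, 4, 1} and column 4 has {3, 1}, leaving only 6.
Row 2, column 4: row 2 has {3, 2, 4} and column 4 has {6, 3, 1}, leaving only 5.
Row 2, column 5: row 2 has {3, 5, 2, 4} and column 5 has {6, 3, 2}, leaving only 1.
Row 2, column 2: row 2 has {3, 5, 2, 4, 1} and column 2 has {3, 5, 2}, leaving only 6.
Row 4, column 1: row 4 has {} and column 1 has {3, 5, 2, 4, 1}, leaving only 6.
Row 4 already has {6} and column 6 already has {5, 2, 4, 1}, so row 4, column 6 must be 3.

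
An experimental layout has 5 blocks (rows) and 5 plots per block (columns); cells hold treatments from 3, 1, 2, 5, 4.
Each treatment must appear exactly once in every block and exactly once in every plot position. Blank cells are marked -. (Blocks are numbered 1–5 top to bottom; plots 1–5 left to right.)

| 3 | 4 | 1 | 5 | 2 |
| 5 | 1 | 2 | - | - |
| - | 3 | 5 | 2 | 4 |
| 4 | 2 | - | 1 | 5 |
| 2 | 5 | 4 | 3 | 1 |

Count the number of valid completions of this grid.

Block 2, plot 4: eliminating its block and plot leaves {4}.
Block 2, plot 5: eliminating its block and plot leaves {3}.
Block 3, plot 1: eliminating its block and plot leaves {1}.
Block 4, plot 3: eliminating its block and plot leaves {3}.
Only one assignment across all blanks avoids any block or plot repeat, giving 1 completion.

1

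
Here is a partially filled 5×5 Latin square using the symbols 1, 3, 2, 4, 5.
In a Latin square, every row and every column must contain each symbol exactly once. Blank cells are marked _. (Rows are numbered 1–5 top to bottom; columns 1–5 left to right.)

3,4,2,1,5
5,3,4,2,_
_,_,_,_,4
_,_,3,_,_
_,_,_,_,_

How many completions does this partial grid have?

Row 2, column 5: eliminating its row and column leaves {1}.
Row 3, column 1: eliminating its row and column leaves {1, 2}.
Row 3, column 2: eliminating its row and column leaves {1, 2, 5}.
Row 3, column 3: eliminating its row and column leaves {1, 5}.
Row 3, column 4: eliminating its row and column leaves {3, 5}.
Row 4, column 1: eliminating its row and column leaves {1, 2, 4}.
Row 4, column 2: eliminating its row and column leaves {1, 2, 5}.
Row 4, column 4: eliminating its row and column leaves {4, 5}.
Row 4, column 5: eliminating its row and column leaves {1, 2}.
Row 5, column 1: eliminating its row and column leaves {1, 2, 4}.
Row 5, column 2: eliminating its row and column leaves {1, 2, 5}.
Row 5, column 3: eliminating its row and column leaves {1, 5}.
Row 5, column 4: eliminating its row and column leaves {3, 4, 5}.
Row 5, column 5: eliminating its row and column leaves {1, 3, 2}.
Enumerating the assignments across these blanks that avoid any row or column repeat gives 3 completions.

3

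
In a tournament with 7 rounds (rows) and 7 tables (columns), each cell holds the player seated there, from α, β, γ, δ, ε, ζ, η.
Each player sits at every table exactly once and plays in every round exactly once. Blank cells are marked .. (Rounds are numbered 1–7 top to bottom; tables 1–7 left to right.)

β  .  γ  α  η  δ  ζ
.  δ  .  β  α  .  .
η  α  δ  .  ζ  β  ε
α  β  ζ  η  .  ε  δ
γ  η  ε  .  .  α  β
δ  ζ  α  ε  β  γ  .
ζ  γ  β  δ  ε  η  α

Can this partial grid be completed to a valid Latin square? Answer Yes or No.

No round or table among the givens repeats a symbol, and propagating forced cells runs into no contradiction.
One valid completion exists (for instance, β ε γ α η δ ζ / ε δ η β α ζ γ / η α δ γ ζ β ε / α β ζ η γ ε δ / γ η ε ζ δ α β / δ ζ α ε β γ η / ζ γ β δ ε η α).

Yes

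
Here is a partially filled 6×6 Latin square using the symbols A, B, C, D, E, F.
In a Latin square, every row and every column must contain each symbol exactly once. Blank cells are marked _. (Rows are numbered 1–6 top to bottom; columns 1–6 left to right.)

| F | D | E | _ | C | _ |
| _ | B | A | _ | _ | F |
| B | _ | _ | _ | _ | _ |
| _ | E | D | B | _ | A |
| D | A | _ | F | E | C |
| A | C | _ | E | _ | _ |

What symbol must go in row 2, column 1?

E

Row 1, column 4: row 1 has {C, D, E, F} and column 4 has {B, E, F}, leaving only A.
Row 1, column 6: row 1 has {A, C, D, E, F} and column 6 has {A, C, F}, leaving only B.
Row 2, column 5: row 2 has {A, B, F} and column 5 has {C, E}, leaving only D.
Row 2, column 4: row 2 has {A, B, D, F} and column 4 has {A, B, E, F}, leaving only C.
Row 2 already has {A, B, C, D, F} and column 1 already has {A, B, D, F}, so row 2, column 1 must be E.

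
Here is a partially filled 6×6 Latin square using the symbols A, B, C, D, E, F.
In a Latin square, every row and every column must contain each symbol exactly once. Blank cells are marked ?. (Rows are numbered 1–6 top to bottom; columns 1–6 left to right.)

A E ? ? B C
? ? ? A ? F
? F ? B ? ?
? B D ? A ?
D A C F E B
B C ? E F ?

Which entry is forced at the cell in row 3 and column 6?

A

Row 1, column 3: row 1 has {A, B, C, E} and column 3 has {C, D}, leaving only F.
Row 1, column 4: row 1 has {A, B, C, E, F} and column 4 has {A, B, E, F}, leaving only D.
Row 2, column 2: row 2 has {A, F} and column 2 has {A, B, C, E, F}, leaving only D.
Row 2, column 5: row 2 has {A, D, F} and column 5 has {A, B, E, F}, leaving only C.
Row 2, column 1: row 2 has {A, C, D, F} and column 1 has {A, B, D}, leaving only E.
Row 2, column 3: row 2 has {A, C, D, E, F} and column 3 has {C, D, F}, leaving only B.
Row 3, column 1: row 3 has {B, F} and column 1 has {A, B, D, E}, leaving only C.
Row 3, column 5: row 3 has {B, C, F} and column 5 has {A, B, C, E, F}, leaving only D.
Row 4, column 1: row 4 has {A, B, D} and column 1 has {A, B, C, D, E}, leaving only F.
Row 4, column 4: row 4 has {A, B, D, F} and column 4 has {A, B, D, E, F}, leaving only C.
Row 4, column 6: row 4 has {A, B, C, D, F} and column 6 has {B, C, F}, leaving only E.
Row 3 already has {B, C, D, F} and column 6 already has {B, C, E, F}, so row 3, column 6 must be A.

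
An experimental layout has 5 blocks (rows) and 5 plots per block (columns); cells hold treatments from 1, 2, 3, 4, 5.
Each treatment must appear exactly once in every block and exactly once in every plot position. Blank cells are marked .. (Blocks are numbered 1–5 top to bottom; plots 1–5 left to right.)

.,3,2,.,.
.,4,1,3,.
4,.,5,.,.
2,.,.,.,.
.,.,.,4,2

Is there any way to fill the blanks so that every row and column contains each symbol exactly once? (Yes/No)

No

Block 2, plot 1: block 2 has {1, 3, 4} and plot 1 has {2, 4}, so it must be 5.
Now block 2, plot 5: block 2 together with plot 5 already contain {1, 2, 3, 4, 5} — every symbol — so nothing can go there. The grid has no valid completion.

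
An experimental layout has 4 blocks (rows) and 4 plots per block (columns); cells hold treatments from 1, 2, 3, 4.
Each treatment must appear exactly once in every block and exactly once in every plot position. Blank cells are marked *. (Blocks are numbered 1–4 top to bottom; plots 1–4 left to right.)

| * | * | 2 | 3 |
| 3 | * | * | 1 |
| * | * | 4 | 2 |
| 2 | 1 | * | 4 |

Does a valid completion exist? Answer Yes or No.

Block 2, plot 3: block 2 together with plot 3 already contain {1, 2, 3, 4} — every symbol — so nothing can go there. The grid has no valid completion.

No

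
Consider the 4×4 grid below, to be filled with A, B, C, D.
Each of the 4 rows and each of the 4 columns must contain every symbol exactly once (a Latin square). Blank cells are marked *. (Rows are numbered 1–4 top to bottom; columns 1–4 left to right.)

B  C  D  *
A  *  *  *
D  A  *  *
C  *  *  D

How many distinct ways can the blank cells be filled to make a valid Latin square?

Row 1, column 4: eliminating its row and column leaves {A}.
Row 2, column 2: eliminating its row and column leaves {B, D}.
Row 2, column 3: eliminating its row and column leaves {B, C}.
Row 2, column 4: eliminating its row and column leaves {B, C}.
Row 3, column 3: eliminating its row and column leaves {B, C}.
Row 3, column 4: eliminating its row and column leaves {B, C}.
Row 4, column 2: eliminating its row and column leaves {B}.
Row 4, column 3: eliminating its row and column leaves {A, B}.
Enumerating the assignments across these blanks that avoid any row or column repeat gives 2 completions.

2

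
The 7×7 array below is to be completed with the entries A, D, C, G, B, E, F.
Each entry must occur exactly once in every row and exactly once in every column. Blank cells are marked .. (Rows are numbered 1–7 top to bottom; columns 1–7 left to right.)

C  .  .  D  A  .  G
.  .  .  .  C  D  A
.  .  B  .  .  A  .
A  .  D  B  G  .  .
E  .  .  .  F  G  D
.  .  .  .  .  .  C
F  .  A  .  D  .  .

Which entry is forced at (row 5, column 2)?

B

Row 3, column 5: row 3 has {A, B} and column 5 has {A, D, C, G, F}, leaving only E.
Row 3, column 7: row 3 has {A, B, E} and column 7 has {A, D, C, G}, leaving only F.
Row 4, column 7: row 4 has {A, D, G, B} and column 7 has {A, D, C, G, F}, leaving only E.
Row 5, column 3: row 5 has {D, G, E, F} and column 3 has {A, D, B}, leaving only C.
Row 5, column 4: row 5 has {D, C, G, E, F} and column 4 has {D, B}, leaving only A.
Row 5 already has {A, D, C, G, E, F} and column 2 already has {}, so row 5, column 2 must be B.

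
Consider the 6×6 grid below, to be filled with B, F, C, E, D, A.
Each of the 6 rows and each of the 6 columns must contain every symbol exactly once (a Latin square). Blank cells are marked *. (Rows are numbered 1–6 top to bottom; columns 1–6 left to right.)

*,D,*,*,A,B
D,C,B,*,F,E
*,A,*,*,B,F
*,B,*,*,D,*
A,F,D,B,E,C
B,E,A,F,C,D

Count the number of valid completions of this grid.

4

Row 1, column 1: eliminating its row and column leaves {F, C, E}.
Row 1, column 3: eliminating its row and column leaves {F, C, E}.
Row 1, column 4: eliminating its row and column leaves {C, E}.
Row 2, column 4: eliminating its row and column leaves {A}.
Row 3, column 1: eliminating its row and column leaves {C, E}.
Row 3, column 3: eliminating its row and column leaves {C, E}.
Row 3, column 4: eliminating its row and column leaves {C, E, D}.
Row 4, column 1: eliminating its row and column leaves {F, C, E}.
Row 4, column 3: eliminating its row and column leaves {F, C, E}.
Row 4, column 4: eliminating its row and column leaves {C, E, A}.
Row 4, column 6: eliminating its row and column leaves {A}.
Enumerating the assignments across these blanks that avoid any row or column repeat gives 4 completions.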